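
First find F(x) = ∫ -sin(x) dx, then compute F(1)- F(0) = -1 + cos(1)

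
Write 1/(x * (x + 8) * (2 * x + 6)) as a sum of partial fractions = 1/(80*(x + 8)) - 1/(30*(x + 3)) + 1/(48*x)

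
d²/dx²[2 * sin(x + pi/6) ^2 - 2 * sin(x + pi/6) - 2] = -2*sqrt(3)*sin(2*x) + 2*sin(x + pi/6) + 2*cos(2*x)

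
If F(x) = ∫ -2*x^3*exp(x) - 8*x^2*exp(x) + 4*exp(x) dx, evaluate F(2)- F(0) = -16*exp(2)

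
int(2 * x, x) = x^2 + C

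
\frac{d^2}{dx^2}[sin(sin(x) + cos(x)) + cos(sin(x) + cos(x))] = 2*sqrt(2)*sin(x)*sin(sqrt(2)*sin(x + pi/4) + pi/4)*cos(x) - 2*sin(x + pi/4)*cos(sqrt(2)*sin(x + pi/4) + pi/4) - sqrt(2)*sin(sqrt(2)*sin(x + pi/4) + pi/4)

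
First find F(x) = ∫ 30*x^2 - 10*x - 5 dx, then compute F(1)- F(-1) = 10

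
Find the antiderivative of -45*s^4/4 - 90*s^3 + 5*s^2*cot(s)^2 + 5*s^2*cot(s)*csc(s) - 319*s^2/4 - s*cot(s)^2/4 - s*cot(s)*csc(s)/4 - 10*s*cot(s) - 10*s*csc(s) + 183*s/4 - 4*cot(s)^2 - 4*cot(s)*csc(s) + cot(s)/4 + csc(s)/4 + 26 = -s*(3*s^2 + 2*s - 5)*(3*s^2 + 28*s + 24)/4 + (cot(s) + csc(s))*(-5*s^2 + s/4 + 4) + C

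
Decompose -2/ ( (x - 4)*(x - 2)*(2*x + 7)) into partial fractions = -8/(165*(2*x + 7)) + 1/(11*(x - 2)) - 1/(15*(x - 4))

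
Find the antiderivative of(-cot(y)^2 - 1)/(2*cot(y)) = log(cot(y))/2 + C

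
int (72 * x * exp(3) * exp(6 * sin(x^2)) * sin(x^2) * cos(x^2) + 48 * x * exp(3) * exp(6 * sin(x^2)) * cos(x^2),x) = (6*sin(x^2) + 3)*exp(6*sin(x^2) + 3) + C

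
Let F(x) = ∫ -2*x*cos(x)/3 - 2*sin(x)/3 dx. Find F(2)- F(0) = -4*sin(2)/3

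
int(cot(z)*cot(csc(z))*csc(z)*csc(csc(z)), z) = csc(csc(z)) + C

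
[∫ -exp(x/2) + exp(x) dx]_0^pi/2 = (-1 + exp(pi/4))^2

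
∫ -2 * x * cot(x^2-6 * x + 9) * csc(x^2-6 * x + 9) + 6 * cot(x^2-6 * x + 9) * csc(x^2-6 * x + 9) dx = csc((x - 3)^2) + C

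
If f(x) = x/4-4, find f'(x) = 1/4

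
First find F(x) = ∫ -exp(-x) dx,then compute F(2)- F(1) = -exp(-1) + exp(-2)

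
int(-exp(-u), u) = exp(-u) + C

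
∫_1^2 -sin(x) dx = -cos(1) + cos(2)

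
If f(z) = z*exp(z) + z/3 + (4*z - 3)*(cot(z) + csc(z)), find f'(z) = z*exp(z) - 4*z*cot(z)^2 - 4*z*cot(z)*csc(z) - 4*z + exp(z) + 3*cot(z)^2 + 3*cot(z)*csc(z) + 4*cot(z) + 4*csc(z) + 10/3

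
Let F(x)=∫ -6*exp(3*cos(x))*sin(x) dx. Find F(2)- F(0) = -2*exp(3) + 2*exp(3*cos(2))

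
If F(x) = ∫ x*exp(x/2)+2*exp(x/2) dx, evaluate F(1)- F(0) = 2*exp(1/2)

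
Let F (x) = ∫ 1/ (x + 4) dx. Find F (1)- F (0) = -log(6) + log(15/2)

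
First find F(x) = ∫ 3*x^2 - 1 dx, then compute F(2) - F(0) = 6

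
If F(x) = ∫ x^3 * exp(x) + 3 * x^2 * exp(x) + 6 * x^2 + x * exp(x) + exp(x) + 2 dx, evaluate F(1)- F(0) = 4 + 2*E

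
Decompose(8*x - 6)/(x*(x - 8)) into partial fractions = 29/(4*(x - 8)) + 3/(4*x)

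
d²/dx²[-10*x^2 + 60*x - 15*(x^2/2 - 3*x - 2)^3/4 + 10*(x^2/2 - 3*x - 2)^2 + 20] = -225*x^4/16 + 675*x^3/4 - 510*x^2 + 45*x/2 + 480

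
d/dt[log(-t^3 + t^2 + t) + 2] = (3*t^2 - 2*t - 1)/(t^3 - t^2 - t)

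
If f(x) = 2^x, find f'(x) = 2^x*log(2)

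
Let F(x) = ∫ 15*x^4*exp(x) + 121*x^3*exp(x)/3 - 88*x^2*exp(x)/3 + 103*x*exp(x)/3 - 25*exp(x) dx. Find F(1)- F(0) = 0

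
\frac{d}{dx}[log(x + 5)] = 1/(x + 5)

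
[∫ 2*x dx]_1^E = -1 + exp(2)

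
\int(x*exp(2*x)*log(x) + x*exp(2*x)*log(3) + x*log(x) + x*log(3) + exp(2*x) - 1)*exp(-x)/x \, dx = 2*log(3*x)*sinh(x) + C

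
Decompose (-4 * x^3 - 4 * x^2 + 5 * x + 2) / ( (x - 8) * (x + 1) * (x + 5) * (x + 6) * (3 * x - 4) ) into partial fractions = 321/(29260*(3*x - 4)) + 173/(385*(x + 6)) - 29/(76*(x + 5)) - 1/(420*(x + 1)) - 29/(420*(x - 8))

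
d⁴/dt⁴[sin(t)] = sin(t)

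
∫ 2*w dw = w^2 + C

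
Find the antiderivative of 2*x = x^2 + C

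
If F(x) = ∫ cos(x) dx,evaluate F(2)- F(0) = sin(2)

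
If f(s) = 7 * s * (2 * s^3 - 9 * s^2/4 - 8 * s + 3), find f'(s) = 56*s^3 - 189*s^2/4 - 112*s + 21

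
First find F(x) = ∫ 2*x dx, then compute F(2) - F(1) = 3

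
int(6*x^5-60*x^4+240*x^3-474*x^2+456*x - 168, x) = x^6 - 12*x^5 + 60*x^4 - 158*x^3 + 228*x^2 - 168*x + C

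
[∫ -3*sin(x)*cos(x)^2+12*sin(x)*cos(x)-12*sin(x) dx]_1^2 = (-2 + cos(2))^3 - (-2 + cos(1))^3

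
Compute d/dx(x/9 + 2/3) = 1/9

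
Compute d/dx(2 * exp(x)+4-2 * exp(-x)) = (2*exp(2*x) + 2)*exp(-x)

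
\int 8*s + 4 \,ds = 4*s^2 + 4*s + C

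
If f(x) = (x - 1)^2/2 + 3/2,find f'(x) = x - 1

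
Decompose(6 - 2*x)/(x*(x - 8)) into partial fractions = -5/(4*(x - 8)) - 3/(4*x)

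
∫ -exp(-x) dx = exp(-x) + C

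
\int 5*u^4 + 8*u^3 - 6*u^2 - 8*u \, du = u^5 + 2*u^4 - 2*u^3 - 4*u^2 + C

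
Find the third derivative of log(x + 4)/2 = 1/(x^3 + 12*x^2 + 48*x + 64)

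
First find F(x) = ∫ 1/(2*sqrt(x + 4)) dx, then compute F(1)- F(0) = -2 + sqrt(5)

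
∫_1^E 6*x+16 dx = -35 + (4 + 3*E)*(E + 4)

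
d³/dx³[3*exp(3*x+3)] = 81*exp(3*x + 3)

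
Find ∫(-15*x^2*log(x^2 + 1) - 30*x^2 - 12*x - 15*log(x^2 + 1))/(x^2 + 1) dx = -3*(5*x + 2)*log(x^2 + 1) + C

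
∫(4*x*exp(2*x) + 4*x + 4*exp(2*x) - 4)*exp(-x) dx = 8*x*sinh(x) + C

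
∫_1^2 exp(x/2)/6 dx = -exp(1/2)/3 + E/3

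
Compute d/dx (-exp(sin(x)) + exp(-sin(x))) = -(exp(sin(x)) + exp(-sin(x)))*cos(x)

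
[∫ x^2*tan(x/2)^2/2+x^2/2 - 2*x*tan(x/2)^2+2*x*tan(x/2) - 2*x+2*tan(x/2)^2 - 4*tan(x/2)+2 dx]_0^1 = tan(1/2)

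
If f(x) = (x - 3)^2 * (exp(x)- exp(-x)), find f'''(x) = (x^2*exp(2*x) + x^2 - 12*x - 3*exp(2*x) + 33)*exp(-x)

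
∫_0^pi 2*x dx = pi^2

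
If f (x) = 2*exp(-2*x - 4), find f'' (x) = 8*exp(-2*x - 4)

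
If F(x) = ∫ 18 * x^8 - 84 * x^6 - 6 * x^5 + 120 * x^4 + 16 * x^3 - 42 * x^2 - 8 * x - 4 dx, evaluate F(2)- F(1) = 125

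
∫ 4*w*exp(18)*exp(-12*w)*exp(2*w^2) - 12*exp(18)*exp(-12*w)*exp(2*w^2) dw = exp(2*(w - 3)^2) + C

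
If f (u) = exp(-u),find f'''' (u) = exp(-u)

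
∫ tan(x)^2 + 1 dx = tan(x) + C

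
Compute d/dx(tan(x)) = cos(x)^(-2)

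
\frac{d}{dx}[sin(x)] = cos(x)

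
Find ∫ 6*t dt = 3*t^2 + C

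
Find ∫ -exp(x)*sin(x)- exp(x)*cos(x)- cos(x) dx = (-exp(x) - 1)*sin(x) + C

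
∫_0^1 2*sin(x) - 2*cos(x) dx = -2*sin(1) - 2*cos(1) + 2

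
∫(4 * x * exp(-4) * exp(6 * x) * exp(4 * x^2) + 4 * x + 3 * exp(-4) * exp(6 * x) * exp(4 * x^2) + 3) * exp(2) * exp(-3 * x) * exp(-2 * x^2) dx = 2*sinh(2*x^2 + 3*x - 2) + C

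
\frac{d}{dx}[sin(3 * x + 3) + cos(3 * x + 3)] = 3*sqrt(2)*cos(3*x + pi/4 + 3)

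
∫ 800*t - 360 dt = 400*t^2 - 360*t + C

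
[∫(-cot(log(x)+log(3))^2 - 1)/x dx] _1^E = cot(log(3*E)) - cot(log(3))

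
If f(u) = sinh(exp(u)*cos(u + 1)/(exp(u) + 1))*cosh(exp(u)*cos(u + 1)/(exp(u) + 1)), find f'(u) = -(exp(u)*sin(u + 1) - sqrt(2)*cos(u + pi/4 + 1))*exp(u)*cosh(2*exp(u)*cos(u + 1)/(exp(u) + 1))/(exp(2*u) + 2*exp(u) + 1)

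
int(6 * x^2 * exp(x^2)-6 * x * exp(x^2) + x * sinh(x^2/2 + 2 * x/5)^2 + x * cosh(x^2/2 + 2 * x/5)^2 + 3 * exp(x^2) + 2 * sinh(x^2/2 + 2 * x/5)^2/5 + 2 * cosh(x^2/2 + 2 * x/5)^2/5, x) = 3*(x - 1)*exp(x^2) + sinh(x*(x + 4/5))/2 + C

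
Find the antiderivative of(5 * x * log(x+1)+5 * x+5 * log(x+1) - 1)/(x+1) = (5*x - 1)*log(x + 1) + C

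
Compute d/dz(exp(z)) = exp(z)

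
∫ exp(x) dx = exp(x) + C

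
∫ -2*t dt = -t^2 + C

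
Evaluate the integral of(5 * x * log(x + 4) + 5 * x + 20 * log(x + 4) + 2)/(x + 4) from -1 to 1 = 3*log(3) + 7*log(5)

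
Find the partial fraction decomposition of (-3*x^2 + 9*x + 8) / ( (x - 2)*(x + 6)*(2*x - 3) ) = -59/(15*(2*x - 3)) - 77/(60*(x + 6)) + 7/(4*(x - 2))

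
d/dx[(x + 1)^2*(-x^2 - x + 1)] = -4*x^3 - 9*x^2 - 4*x + 1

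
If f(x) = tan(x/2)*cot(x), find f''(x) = sin(x/2)/(2*cos(x/2)^3*tan(x)) - 1/(sin(x)^2*cos(x/2)^2) + 2*cos(x)*tan(x/2)/sin(x)^3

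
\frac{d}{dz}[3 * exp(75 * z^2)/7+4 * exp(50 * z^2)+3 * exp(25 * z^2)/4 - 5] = 450*z*exp(75*z^2)/7 + 400*z*exp(50*z^2) + 75*z*exp(25*z^2)/2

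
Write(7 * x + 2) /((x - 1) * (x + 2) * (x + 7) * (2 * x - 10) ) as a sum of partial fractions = 47/(960*(x + 7)) - 2/(35*(x + 2)) - 3/(64*(x - 1)) + 37/(672*(x - 5))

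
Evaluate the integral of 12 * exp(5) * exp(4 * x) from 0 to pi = -3*exp(5) + 3*exp(5 + 4*pi)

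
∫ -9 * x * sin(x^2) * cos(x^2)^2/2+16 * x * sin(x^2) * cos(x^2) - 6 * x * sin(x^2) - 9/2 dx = -9*x/2 + 3*cos(x^2)^3/4 - 4*cos(x^2)^2 + 3*cos(x^2) + C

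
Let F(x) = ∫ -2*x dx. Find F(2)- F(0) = -4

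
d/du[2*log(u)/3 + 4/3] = 2/(3*u)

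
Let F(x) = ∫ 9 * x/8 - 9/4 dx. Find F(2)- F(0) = -9/4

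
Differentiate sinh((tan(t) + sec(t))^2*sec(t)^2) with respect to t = 2*(sin(t)^3 + 3*sin(t)^2 + 3*sin(t) + 1)*cosh((sin(t)^2 + 2*sin(t) + 1)/cos(t)^4)/cos(t)^5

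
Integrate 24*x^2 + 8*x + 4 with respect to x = 8*x^3 + 4*x^2 + 4*x + C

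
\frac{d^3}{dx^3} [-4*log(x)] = -8/x^3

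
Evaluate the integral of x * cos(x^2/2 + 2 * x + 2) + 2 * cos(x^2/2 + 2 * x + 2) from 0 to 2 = -sin(2) + sin(8)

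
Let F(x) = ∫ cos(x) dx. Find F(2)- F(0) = sin(2)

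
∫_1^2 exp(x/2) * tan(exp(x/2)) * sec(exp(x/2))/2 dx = sec(E) - sec(exp(1/2))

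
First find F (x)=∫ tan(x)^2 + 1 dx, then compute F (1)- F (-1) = 2*tan(1)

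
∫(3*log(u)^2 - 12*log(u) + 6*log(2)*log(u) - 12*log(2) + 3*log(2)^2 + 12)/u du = (log(2*u) - 2)^3 + C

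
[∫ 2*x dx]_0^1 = 1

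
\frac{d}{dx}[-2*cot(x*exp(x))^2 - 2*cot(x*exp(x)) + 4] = 2*(x + 2*x*cos(x*exp(x))/sin(x*exp(x)) + 1 + 2*cos(x*exp(x))/sin(x*exp(x)))*exp(x)/sin(x*exp(x))^2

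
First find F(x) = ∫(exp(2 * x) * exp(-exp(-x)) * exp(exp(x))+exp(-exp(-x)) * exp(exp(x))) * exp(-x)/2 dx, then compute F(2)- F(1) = -exp(E - exp(-1))/2 + exp(-exp(-2) + exp(2))/2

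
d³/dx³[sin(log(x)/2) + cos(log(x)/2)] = (-sin(log(x)/2) + 13*cos(log(x)/2))/(8*x^3)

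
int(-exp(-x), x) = exp(-x) + C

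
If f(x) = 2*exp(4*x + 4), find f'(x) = 8*exp(4*x + 4)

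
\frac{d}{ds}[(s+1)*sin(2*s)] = 2*s*cos(2*s) + sin(2*s) + 2*cos(2*s)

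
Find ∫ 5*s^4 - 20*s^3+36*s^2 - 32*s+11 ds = s^5 - 5*s^4 + 12*s^3 - 16*s^2 + 11*s + C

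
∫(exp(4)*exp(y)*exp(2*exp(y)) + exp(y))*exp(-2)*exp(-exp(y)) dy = 2*sinh(exp(y) + 2) + C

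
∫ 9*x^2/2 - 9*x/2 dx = 3*x^3/2 - 9*x^2/4 + C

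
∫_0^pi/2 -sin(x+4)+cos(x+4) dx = -2*sin(4)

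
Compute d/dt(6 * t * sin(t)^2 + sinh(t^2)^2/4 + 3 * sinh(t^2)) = 6*t*sin(2*t) + t*sinh(2*t^2)/2 + 6*t*cosh(t^2) + 6*sin(t)^2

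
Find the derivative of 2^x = 2^x*log(2)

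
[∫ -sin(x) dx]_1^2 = -cos(1) + cos(2)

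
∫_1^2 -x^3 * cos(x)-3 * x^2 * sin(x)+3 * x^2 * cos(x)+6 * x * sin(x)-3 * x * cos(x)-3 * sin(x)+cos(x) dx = -sin(2)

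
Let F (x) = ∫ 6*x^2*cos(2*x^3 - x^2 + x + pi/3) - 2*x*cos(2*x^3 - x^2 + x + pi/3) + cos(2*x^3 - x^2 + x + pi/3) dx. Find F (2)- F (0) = -sqrt(3)/2 + sin(pi/3 + 14)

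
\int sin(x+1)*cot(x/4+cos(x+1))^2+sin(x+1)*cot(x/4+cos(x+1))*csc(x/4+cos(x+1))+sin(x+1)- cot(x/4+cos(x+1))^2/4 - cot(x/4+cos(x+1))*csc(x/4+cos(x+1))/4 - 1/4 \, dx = cot(x/4 + cos(x + 1)) + csc(x/4 + cos(x + 1)) + C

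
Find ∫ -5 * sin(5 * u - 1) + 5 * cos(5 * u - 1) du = sqrt(2)*cos(-5*u + pi/4 + 1) + C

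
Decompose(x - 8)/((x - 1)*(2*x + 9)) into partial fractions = 25/(11*(2*x + 9)) - 7/(11*(x - 1))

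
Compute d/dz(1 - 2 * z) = -2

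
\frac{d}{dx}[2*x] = 2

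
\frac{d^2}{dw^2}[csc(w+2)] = 2*cot(w + 2)^2*csc(w + 2) + csc(w + 2)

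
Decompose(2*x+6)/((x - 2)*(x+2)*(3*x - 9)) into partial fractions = 1/(30*(x + 2)) - 5/(6*(x - 2)) + 4/(5*(x - 3))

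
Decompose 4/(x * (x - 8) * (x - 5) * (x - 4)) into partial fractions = 1/(4*(x - 4)) - 4/(15*(x - 5)) + 1/(24*(x - 8)) - 1/(40*x)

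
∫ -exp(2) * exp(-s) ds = exp(2 - s) + C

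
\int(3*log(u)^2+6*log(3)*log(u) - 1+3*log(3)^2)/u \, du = log(3*u)^3 - log(3*u) + C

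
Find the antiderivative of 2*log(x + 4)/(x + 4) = log(x + 4)^2 + C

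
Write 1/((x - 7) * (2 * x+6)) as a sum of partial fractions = -1/(20*(x + 3)) + 1/(20*(x - 7))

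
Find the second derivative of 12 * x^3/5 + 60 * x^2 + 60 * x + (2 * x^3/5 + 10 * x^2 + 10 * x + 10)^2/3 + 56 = 8*x^4/5 + 160*x^3/3 + 432*x^2 + 2152*x/5 + 320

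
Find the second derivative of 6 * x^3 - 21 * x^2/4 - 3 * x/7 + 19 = 36*x - 21/2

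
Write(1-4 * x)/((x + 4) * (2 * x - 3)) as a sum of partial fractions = -10/(11*(2*x - 3)) - 17/(11*(x + 4))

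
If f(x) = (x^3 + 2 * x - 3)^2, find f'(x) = 6*x^5 + 16*x^3 - 18*x^2 + 8*x - 12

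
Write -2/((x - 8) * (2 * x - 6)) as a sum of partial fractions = 1/(5*(x - 3)) - 1/(5*(x - 8))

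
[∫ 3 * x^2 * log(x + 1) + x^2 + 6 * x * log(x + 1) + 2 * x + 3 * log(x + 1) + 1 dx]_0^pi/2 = (1 + pi/2)^3*log(1 + pi/2)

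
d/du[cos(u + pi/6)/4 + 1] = -sin(u + pi/6)/4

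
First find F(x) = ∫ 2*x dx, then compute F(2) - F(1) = 3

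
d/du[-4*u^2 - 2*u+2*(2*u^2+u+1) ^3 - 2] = 96*u^5 + 120*u^4 + 144*u^3 + 78*u^2 + 28*u + 4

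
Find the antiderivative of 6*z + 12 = 3*z^2 + 12*z + C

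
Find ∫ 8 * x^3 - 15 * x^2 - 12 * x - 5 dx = 2*x^4 - 5*x^3 - 6*x^2 - 5*x + C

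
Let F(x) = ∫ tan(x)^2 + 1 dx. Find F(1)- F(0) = tan(1)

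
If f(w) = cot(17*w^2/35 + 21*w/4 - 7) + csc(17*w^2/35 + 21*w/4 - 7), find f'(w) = -(136*w*cos(17*w^2/35 + 21*w/4 - 7) + 136*w + 735*cos(17*w^2/35 + 21*w/4 - 7) + 735)/(140*sin(17*w^2/35 + 21*w/4 - 7)^2)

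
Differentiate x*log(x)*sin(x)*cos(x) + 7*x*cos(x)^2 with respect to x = x*log(x)*cos(2*x) - 7*x*sin(2*x) + log(x)*sin(2*x)/2 + sin(2*x)/2 + 7*cos(2*x)/2 + 7/2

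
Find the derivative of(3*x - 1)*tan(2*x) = 6*x/cos(2*x)^2 + 3*tan(2*x) - 2/cos(2*x)^2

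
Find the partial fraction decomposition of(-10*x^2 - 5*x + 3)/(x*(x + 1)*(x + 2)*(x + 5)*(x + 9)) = -127/(336*(x + 9)) + 37/(40*(x + 5)) - 9/(14*(x + 2)) + 1/(16*(x + 1)) + 1/(30*x)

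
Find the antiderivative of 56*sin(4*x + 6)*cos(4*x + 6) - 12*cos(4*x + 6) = (7*sin(4*x + 6) - 3)*sin(4*x + 6) + C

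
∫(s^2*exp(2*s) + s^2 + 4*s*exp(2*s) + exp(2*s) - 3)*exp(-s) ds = 2*((s + 1)^2 - 2)*sinh(s) + C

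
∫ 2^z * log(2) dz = 2^z + C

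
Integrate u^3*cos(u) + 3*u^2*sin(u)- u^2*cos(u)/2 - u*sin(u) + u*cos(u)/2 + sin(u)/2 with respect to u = u*(2*u^2 - u + 1)*sin(u)/2 + C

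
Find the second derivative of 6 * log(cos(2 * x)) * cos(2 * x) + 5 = (-24*log(cos(2*x))*cos(2*x)^2 + 24*sin(2*x)^2 - 24*cos(2*x)^2)/cos(2*x)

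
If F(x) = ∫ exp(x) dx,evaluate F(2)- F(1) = -E + exp(2)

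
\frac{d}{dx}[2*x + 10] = 2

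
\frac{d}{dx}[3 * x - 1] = 3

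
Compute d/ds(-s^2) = -2*s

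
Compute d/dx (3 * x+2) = 3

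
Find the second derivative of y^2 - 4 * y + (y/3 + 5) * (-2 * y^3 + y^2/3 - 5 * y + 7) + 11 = -8*y^2 - 178*y/3 + 2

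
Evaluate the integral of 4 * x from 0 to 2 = 8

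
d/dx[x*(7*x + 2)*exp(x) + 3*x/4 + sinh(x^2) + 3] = 7*x^2*exp(x) + 16*x*exp(x) + 2*x*cosh(x^2) + 2*exp(x) + 3/4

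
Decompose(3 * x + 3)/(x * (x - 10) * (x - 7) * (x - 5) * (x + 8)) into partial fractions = -7/(9360*(x + 8)) + 9/(325*(x - 5)) - 4/(105*(x - 7)) + 11/(900*(x - 10)) - 3/(2800*x)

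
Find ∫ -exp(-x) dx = exp(-x) + C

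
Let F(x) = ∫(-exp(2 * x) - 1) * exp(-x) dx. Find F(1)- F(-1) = -2*E + 2*exp(-1)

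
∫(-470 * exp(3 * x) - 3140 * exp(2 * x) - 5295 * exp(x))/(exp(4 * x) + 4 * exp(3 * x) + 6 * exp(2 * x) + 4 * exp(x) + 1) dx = (73*exp(3*x) + 689*exp(2*x) + 2259*exp(x) + 2518)/(exp(3*x) + 3*exp(2*x) + 3*exp(x) + 1) + C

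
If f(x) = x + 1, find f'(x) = 1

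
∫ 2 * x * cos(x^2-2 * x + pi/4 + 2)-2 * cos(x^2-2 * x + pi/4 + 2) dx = sin((x - 1)^2 + pi/4 + 1) + C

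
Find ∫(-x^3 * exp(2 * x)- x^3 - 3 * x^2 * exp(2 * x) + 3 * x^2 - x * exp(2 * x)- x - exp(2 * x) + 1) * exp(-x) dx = -2*x*(x^2 + 1)*sinh(x) + C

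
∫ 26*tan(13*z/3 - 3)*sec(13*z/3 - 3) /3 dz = 2*sec(13*z/3 - 3) + C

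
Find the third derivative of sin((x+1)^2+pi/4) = -8*x^3*cos(x^2 + 2*x + pi/4 + 1) - 24*x^2*cos(x^2 + 2*x + pi/4 + 1) - 12*x*sin(x^2 + 2*x + pi/4 + 1) - 24*x*cos(x^2 + 2*x + pi/4 + 1) - 12*sin(x^2 + 2*x + pi/4 + 1) - 8*cos(x^2 + 2*x + pi/4 + 1)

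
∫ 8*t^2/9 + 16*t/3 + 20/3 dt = 8*t^3/27 + 8*t^2/3 + 20*t/3 + C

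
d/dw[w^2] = 2*w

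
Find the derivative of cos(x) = -sin(x)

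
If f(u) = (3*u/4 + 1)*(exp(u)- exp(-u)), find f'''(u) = (3*u*exp(2*u) + 3*u + 13*exp(2*u) - 5)*exp(-u)/4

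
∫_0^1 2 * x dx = 1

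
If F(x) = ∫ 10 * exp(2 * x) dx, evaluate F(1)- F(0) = -5 + 5*exp(2)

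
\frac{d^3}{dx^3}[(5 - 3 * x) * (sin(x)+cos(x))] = -3*x*sin(x) + 3*x*cos(x) + 14*sin(x) + 4*cos(x)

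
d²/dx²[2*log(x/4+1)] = -2/(x^2 + 8*x + 16)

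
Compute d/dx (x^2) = 2*x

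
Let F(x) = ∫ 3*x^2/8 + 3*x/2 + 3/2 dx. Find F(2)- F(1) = 37/8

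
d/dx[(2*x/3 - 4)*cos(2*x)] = -4*x*sin(2*x)/3 + 8*sin(2*x) + 2*cos(2*x)/3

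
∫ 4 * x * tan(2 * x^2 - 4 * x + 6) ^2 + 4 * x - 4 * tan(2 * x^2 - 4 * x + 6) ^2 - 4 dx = tan(2*(x - 1)^2 + 4) + C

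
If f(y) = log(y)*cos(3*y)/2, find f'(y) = (-3*y*log(y)*sin(3*y) + cos(3*y))/(2*y)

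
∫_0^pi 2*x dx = pi^2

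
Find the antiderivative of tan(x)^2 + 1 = tan(x) + C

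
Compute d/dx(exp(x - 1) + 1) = exp(x - 1)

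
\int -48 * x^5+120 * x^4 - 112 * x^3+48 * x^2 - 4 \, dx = -8*x^6 + 24*x^5 - 28*x^4 + 16*x^3 - 4*x + C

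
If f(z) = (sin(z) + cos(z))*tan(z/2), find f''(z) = sqrt(2)*(sin(z/2)*sin(z + pi/4)/(2*cos(z/2)^3) - sin(z + pi/4)*tan(z/2) + cos(z + pi/4)/cos(z/2)^2)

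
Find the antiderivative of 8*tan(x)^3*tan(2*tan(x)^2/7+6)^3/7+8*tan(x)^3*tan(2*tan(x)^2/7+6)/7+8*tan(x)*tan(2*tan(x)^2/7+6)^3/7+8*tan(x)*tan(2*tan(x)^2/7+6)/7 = tan(2*tan(x)^2/7 + 6)^2 + C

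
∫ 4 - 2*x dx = -x^2 + 4*x + C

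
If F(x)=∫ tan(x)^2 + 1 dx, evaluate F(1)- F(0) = tan(1)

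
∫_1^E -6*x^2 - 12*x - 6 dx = 16 - 2*(1 + E)^3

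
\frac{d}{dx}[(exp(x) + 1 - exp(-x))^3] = (3*exp(6*x) + 6*exp(5*x) - 6*exp(x) + 3)*exp(-3*x)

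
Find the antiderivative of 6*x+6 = 3*x^2 + 6*x + C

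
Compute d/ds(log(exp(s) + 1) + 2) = exp(s)/(exp(s) + 1)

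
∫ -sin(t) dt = cos(t) + C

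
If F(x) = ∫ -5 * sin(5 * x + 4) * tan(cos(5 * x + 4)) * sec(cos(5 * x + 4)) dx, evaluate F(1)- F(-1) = -sec(cos(1)) + sec(cos(9))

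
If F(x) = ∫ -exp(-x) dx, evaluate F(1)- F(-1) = -E + exp(-1)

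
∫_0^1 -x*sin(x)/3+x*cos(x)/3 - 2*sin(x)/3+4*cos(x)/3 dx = -1 + 4*cos(1)/3 + 4*sin(1)/3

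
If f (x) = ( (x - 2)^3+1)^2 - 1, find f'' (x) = 30*x^4 - 240*x^3 + 720*x^2 - 948*x + 456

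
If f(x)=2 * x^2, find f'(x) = 4*x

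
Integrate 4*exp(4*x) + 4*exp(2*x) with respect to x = (exp(2*x) + 2)*exp(2*x) + C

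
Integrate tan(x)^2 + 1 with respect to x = tan(x) + C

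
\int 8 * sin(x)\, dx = -8*cos(x) + C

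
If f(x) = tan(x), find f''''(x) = 24*tan(x)^5 + 40*tan(x)^3 + 16*tan(x)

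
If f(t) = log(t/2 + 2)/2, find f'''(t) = 1/(t^3 + 12*t^2 + 48*t + 64)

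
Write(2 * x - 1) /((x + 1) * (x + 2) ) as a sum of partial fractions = 5/(x + 2) - 3/(x + 1)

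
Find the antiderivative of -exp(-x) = exp(-x) + C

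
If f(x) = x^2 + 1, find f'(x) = 2*x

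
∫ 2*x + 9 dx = x^2 + 9*x + C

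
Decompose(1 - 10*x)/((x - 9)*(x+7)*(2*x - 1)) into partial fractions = 16/(255*(2*x - 1)) + 71/(240*(x + 7)) - 89/(272*(x - 9))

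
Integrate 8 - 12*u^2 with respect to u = -4*u^3 + 8*u + C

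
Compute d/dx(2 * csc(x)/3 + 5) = -2*cot(x)*csc(x)/3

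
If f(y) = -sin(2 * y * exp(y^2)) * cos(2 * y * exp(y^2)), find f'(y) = -2*(2*y^2 + 1)*exp(y^2)*cos(4*y*exp(y^2))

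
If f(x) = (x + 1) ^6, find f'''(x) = 120*x^3 + 360*x^2 + 360*x + 120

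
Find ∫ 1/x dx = log(x) + C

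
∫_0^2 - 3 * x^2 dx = -8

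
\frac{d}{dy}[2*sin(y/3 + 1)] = 2*cos(y/3 + 1)/3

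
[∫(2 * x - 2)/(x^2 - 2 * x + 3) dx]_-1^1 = -log(6) + log(2)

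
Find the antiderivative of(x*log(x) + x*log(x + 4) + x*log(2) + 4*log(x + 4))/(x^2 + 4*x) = log(2*x)*log(x + 4) + C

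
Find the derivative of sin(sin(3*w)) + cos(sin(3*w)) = 3*sqrt(2)*cos(3*w)*cos(sin(3*w) + pi/4)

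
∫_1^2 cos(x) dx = -sin(1) + sin(2)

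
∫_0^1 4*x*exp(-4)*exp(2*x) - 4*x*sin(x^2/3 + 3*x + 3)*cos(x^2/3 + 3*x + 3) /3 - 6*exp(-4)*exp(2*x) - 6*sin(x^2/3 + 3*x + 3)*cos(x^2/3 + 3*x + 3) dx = -cos(6)/2 - 2*exp(-2) + 4*exp(-4) + cos(38/3)/2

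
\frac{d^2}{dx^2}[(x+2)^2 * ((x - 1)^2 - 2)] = 12*x^2 + 12*x - 10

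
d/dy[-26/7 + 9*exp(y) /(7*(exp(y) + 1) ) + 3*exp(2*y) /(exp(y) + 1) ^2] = (51*exp(2*y) + 9*exp(y))/(7*exp(3*y) + 21*exp(2*y) + 21*exp(y) + 7)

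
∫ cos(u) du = sin(u) + C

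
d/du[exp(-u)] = -exp(-u)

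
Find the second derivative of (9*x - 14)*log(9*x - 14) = 81/(9*x - 14)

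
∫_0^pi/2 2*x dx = pi^2/4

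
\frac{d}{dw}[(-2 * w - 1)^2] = 8*w + 4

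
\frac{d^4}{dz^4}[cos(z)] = cos(z)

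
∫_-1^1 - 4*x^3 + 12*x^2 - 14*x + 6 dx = 20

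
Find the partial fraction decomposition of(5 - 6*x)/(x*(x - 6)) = -31/(6*(x - 6)) - 5/(6*x)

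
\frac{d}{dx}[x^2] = 2*x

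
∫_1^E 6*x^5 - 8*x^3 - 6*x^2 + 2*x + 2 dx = -1 + (-E - 1 + exp(3))^2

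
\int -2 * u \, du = -u^2 + C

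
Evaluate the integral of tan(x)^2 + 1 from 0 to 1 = tan(1)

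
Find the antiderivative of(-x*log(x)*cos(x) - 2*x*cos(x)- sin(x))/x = (-log(x) - 2)*sin(x) + C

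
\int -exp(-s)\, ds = exp(-s) + C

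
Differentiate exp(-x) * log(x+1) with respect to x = (-x*log(x + 1) - log(x + 1) + 1)/(x*exp(x) + exp(x))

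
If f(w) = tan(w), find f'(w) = cos(w)^(-2)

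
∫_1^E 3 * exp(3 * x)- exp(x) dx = -(E - exp(-1))*exp(2) + (-exp(-E) + exp(E))*exp(2*E)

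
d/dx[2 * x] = 2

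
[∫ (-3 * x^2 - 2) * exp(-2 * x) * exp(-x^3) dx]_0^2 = -1 + exp(-12)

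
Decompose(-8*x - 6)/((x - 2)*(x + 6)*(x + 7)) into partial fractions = 50/(9*(x + 7)) - 21/(4*(x + 6)) - 11/(36*(x - 2))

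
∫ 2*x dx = x^2 + C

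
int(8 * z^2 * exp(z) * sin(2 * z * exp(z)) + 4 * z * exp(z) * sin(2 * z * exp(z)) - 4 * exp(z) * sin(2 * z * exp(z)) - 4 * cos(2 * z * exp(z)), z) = (2 - 4*z)*cos(2*z*exp(z)) + C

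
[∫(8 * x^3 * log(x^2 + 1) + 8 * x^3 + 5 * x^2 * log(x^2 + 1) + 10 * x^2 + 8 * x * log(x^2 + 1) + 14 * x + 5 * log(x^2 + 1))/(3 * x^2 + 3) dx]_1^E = -16*log(2)/3 + (7 + 5*E + 4*exp(2))*log(1 + exp(2))/3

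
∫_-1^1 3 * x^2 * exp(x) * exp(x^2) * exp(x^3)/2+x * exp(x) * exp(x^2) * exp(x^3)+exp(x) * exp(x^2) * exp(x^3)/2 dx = -exp(-1)/2 + exp(3)/2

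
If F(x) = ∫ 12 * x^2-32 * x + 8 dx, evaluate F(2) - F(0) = -16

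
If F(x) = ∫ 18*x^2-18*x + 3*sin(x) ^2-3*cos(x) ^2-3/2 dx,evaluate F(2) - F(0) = 9 - 3*sin(4)/2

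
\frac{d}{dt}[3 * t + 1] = 3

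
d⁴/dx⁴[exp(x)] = exp(x)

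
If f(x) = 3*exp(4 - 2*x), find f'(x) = -6*exp(4 - 2*x)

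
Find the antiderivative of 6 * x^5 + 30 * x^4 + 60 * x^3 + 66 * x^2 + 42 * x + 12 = x^6 + 6*x^5 + 15*x^4 + 22*x^3 + 21*x^2 + 12*x + C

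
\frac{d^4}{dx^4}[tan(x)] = 24*tan(x)^5 + 40*tan(x)^3 + 16*tan(x)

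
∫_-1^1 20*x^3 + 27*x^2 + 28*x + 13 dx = 44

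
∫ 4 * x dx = 2*x^2 + C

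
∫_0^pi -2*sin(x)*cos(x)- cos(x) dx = 0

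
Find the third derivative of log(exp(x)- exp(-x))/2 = (4*exp(4*x) + 4*exp(2*x))/(exp(6*x) - 3*exp(4*x) + 3*exp(2*x) - 1)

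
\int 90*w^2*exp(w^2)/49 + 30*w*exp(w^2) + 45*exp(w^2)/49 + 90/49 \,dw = 15*(3*w + 49)*(exp(w^2) + 2)/49 + C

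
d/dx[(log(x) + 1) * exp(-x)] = (-x*log(x) - x + 1)*exp(-x)/x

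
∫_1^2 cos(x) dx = -sin(1) + sin(2)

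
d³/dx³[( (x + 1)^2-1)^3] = 120*x^3 + 360*x^2 + 288*x + 48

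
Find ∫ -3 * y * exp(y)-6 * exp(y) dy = 3*(-y - 1)*exp(y) + C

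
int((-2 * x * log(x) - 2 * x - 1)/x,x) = -(2*x + 1)*log(x) + C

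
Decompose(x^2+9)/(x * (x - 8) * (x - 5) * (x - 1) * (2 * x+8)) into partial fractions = 5/(864*(x + 4)) + 1/(28*(x - 1)) - 17/(540*(x - 5)) + 73/(4032*(x - 8)) - 9/(320*x)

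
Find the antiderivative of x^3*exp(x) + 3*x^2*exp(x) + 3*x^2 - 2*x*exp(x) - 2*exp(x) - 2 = x*(x^2 - 2)*(exp(x) + 1) + C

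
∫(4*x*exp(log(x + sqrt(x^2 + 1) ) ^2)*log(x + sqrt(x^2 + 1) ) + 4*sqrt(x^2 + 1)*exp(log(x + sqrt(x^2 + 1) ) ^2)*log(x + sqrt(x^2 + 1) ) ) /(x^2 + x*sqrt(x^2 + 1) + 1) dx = 2*exp(log(x + sqrt(x^2 + 1))^2) + C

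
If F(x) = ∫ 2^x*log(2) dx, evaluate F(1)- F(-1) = 3/2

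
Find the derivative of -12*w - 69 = -12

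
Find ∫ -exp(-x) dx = exp(-x) + C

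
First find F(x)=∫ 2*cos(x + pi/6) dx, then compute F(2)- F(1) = -2*sin(pi/6 + 1) + 2*sin(pi/6 + 2)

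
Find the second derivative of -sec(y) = 1/cos(y) - 2/cos(y)^3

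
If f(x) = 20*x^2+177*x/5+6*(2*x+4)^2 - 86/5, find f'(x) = 88*x + 657/5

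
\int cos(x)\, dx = sin(x) + C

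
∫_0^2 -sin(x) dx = -1 + cos(2)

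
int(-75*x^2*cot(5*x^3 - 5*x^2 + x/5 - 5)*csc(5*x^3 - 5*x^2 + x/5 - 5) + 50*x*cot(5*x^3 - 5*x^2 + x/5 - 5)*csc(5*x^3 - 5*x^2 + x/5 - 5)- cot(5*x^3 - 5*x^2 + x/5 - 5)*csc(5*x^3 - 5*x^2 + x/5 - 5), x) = 5*csc(5*x^3 - 5*x^2 + x/5 - 5) + C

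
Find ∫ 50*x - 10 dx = 25*x^2 - 10*x + C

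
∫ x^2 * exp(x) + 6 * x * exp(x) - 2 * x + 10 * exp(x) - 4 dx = ((x + 2)^2 + 2)*(exp(x) - 1) + C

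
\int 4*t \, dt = 2*t^2 + C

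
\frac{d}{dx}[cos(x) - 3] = -sin(x)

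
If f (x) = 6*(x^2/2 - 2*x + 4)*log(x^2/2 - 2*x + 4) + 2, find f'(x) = 6*x*log(x^2/2 - 2*x + 4) + 6*x - 12*log(x^2/2 - 2*x + 4) - 12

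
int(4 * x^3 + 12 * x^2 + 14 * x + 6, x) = x^4 + 4*x^3 + 7*x^2 + 6*x + C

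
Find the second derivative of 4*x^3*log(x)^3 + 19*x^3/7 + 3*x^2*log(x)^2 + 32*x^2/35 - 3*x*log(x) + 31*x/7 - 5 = (840*x^2*log(x)^3 + 2100*x^2*log(x)^2 + 840*x^2*log(x) + 570*x^2 + 210*x*log(x)^2 + 630*x*log(x) + 274*x - 105)/(35*x)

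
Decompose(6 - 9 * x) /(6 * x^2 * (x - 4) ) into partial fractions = -5/(16*(x - 4)) + 5/(16*x) - 1/(4*x^2)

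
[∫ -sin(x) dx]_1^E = cos(E) - cos(1)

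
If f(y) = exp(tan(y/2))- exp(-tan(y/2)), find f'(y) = (exp(tan(y/2)) + exp(-tan(y/2)))/(2*cos(y/2)^2)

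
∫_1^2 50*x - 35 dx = 40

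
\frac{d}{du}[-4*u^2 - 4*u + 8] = -8*u - 4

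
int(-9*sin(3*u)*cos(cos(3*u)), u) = 3*sin(cos(3*u)) + C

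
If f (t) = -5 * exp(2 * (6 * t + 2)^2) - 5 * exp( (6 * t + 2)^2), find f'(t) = -360*t*exp(36*t^2 + 24*t + 4) - 720*t*exp(72*t^2 + 48*t + 8) - 120*exp(36*t^2 + 24*t + 4) - 240*exp(72*t^2 + 48*t + 8)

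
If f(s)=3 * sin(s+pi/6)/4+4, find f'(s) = 3*cos(s + pi/6)/4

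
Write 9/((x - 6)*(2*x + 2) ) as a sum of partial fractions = -9/(14*(x + 1)) + 9/(14*(x - 6))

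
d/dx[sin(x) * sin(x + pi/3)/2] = sin(2*x + pi/3)/2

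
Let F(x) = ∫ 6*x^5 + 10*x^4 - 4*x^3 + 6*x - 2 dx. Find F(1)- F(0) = 3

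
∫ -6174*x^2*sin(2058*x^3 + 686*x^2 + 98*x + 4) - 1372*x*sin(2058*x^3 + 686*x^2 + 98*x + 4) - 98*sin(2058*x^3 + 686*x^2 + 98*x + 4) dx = cos(2058*x^3 + 686*x^2 + 98*x + 4) + C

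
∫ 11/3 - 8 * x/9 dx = -4*x^2/9 + 11*x/3 + C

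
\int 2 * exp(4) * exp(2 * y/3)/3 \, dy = exp(2*y/3 + 4) + C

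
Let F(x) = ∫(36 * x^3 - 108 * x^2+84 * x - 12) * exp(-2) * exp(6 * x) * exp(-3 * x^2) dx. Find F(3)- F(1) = -2*E - 22*exp(-11)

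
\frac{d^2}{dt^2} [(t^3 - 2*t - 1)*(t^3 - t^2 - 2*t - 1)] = 30*t^4 - 20*t^3 - 48*t^2 + 10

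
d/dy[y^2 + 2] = 2*y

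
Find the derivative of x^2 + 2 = 2*x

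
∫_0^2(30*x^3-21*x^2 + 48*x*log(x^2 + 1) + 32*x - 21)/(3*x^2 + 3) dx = log(5)/3 + 6 + 4*log(5)^2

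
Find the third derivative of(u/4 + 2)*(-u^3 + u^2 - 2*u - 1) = -6*u - 21/2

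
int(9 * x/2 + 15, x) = 9*x^2/4 + 15*x + C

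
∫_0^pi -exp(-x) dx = -1 + exp(-pi)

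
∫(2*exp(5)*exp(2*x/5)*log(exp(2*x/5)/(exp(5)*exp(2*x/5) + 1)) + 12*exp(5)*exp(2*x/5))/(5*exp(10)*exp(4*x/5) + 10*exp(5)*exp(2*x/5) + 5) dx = (2*x/5 - log(exp(2*x/5 + 5) + 1) + 5)*exp(2*x/5 + 5)/(exp(2*x/5 + 5) + 1) + C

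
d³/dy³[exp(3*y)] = 27*exp(3*y)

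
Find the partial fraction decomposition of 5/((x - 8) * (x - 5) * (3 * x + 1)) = 9/(80*(3*x + 1)) - 5/(48*(x - 5)) + 1/(15*(x - 8))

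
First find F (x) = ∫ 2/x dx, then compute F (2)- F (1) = 2*log(2)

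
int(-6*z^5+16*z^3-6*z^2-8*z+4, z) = -z^6 + 4*z^4 - 2*z^3 - 4*z^2 + 4*z + C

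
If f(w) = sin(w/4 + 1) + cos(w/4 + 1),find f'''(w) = -sqrt(2)*cos(w/4 + pi/4 + 1)/64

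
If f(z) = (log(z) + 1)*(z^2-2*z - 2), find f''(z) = (2*z^2*log(z) + 5*z^2 - 2*z + 2)/z^2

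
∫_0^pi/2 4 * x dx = pi^2/2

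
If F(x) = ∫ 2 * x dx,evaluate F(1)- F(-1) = 0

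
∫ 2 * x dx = x^2 + C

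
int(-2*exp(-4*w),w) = exp(-4*w)/2 + C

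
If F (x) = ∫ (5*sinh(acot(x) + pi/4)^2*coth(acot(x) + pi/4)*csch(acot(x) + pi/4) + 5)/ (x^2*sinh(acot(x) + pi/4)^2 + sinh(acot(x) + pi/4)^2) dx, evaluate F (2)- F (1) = -5*coth(pi/2) - 5*csch(pi/2) + 5*csch(acot(2) + pi/4) + 5*coth(acot(2) + pi/4)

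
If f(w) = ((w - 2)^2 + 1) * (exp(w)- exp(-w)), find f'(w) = (w^2*exp(2*w) + w^2 - 2*w*exp(2*w) - 6*w + exp(2*w) + 9)*exp(-w)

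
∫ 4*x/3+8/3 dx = 2*x^2/3 + 8*x/3 + C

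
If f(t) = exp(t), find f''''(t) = exp(t)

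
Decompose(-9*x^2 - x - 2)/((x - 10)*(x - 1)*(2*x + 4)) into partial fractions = -1/(2*(x + 2)) + 2/(9*(x - 1)) - 38/(9*(x - 10))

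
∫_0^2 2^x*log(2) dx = 3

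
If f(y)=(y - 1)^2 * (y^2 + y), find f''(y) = 12*y^2 - 6*y - 2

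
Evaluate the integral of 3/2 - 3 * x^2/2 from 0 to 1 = 1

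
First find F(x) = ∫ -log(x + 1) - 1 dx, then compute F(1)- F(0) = -2*log(2)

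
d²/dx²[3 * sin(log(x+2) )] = -3*sqrt(2)*sin(log(x + 2) + pi/4)/(x^2 + 4*x + 4)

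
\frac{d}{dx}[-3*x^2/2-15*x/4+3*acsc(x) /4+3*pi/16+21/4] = (-12*x^3*sqrt(1 - 1/x^2) - 15*x^2*sqrt(1 - 1/x^2) - 3)/(4*x^2*sqrt(1 - 1/x^2))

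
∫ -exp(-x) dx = exp(-x) + C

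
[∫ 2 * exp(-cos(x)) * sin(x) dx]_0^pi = -2*exp(-1) + 2*E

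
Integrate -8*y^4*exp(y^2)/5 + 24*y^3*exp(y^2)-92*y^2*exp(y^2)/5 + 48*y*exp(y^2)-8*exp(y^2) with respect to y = 4*(-y^3 + 15*y^2 - 10*y + 15)*exp(y^2)/5 + C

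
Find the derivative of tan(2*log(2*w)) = (2*tan(2*log(w) + 2*log(2))^2 + 2)/w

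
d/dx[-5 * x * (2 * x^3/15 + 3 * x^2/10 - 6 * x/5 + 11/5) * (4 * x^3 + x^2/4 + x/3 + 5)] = -56*x^6/3 - 37*x^5 + 8425*x^4/72 - 556*x^3/3 - 99*x^2/4 + 158*x/3 - 55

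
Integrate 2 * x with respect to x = x^2 + C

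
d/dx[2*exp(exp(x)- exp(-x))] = (2*exp(exp(x) - exp(-x)) + 2*exp(2*x + exp(x) - exp(-x)))*exp(-x)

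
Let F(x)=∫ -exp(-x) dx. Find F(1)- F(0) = -1 + exp(-1)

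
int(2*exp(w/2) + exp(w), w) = (exp(w/2) + 2)^2 + C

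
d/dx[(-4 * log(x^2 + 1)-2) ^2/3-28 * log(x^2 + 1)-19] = (64*x*log(x^2 + 1) - 136*x)/(3*x^2 + 3)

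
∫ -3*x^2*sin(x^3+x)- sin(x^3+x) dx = cos(x^3 + x) + C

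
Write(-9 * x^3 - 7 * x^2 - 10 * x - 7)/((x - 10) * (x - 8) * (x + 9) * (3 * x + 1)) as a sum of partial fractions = -111/(20150*(3*x + 1)) - 6077/(8398*(x + 9)) + 5143/(850*(x - 8)) - 9807/(1178*(x - 10))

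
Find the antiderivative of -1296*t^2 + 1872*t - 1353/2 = -432*t^3 + 936*t^2 - 1353*t/2 + C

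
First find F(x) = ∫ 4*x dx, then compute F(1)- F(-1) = 0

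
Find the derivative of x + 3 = 1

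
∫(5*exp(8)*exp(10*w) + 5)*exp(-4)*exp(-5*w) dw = 2*sinh(5*w + 4) + C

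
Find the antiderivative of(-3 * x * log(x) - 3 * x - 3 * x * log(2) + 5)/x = -(3*x - 5)*log(2*x) + C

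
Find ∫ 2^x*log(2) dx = 2^x + C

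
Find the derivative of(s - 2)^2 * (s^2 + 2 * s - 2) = 4*s^3 - 6*s^2 - 12*s + 16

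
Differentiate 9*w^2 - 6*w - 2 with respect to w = 18*w - 6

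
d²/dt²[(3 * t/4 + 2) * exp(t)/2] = 3*t*exp(t)/8 + 7*exp(t)/4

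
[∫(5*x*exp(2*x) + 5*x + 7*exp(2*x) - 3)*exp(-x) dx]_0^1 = -7*exp(-1) + 7*E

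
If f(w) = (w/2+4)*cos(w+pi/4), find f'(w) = -w*sin(w + pi/4)/2 - 4*sin(w + pi/4) + cos(w + pi/4)/2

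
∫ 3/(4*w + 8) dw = 3*log(w + 2)/4 + C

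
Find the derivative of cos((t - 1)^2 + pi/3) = 2*(1 - t)*sin(t^2 - 2*t + 1 + pi/3)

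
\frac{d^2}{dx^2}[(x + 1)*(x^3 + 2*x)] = 12*x^2 + 6*x + 4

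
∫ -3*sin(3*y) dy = cos(3*y) + C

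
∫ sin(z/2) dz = -2*cos(z/2) + C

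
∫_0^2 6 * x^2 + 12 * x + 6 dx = 52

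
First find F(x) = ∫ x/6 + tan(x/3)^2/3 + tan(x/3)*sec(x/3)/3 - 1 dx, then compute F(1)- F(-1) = -8/3 + 2*tan(1/3)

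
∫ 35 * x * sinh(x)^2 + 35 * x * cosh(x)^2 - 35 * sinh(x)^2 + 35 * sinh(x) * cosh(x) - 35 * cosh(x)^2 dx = 35*(x - 1)*sinh(2*x)/2 + C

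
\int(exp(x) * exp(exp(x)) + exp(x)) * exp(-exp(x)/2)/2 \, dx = 2*sinh(exp(x)/2) + C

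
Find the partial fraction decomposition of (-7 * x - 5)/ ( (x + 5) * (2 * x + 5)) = 5/(2*x + 5) - 6/(x + 5)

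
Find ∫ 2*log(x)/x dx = log(x)^2 + C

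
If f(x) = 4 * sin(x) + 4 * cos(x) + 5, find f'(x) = -4*sin(x) + 4*cos(x)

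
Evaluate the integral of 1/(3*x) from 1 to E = 1/3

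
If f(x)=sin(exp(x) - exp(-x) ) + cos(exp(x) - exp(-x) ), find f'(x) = sqrt(2)*(exp(2*x) + 1)*exp(-x)*cos(exp(x) + pi/4 - exp(-x))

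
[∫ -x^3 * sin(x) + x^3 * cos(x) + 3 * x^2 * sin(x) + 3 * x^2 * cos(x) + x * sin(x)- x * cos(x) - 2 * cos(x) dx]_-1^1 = -2*sin(1)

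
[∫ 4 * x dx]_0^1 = 2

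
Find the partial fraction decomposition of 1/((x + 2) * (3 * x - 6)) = -1/(12*(x + 2)) + 1/(12*(x - 2))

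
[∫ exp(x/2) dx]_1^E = -2*exp(1/2) + 2*exp(E/2)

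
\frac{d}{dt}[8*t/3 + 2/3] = 8/3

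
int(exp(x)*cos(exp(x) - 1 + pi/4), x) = sin(exp(x) - 1 + pi/4) + C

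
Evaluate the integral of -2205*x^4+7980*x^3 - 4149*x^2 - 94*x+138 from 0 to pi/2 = 22 + (11 - 3*pi/2)*(-7*pi^2 - 2 + 6*pi + 3*(-3*pi/2 + 7*pi^2/4)^2)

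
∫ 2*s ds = s^2 + C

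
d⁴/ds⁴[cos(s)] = cos(s)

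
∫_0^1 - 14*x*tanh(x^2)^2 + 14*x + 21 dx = 7*tanh(1) + 21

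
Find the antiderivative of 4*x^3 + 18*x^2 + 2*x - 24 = x^4 + 6*x^3 + x^2 - 24*x + C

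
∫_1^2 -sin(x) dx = -cos(1) + cos(2)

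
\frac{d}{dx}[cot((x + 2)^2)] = -2*(x + 2)/sin(x^2 + 4*x + 4)^2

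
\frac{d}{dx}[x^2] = 2*x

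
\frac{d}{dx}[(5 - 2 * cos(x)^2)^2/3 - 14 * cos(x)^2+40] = 58*sin(2*x)/3 - 2*sin(4*x)/3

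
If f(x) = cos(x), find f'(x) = -sin(x)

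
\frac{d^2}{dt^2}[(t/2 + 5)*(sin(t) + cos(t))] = -t*sin(t)/2 - t*cos(t)/2 - 6*sin(t) - 4*cos(t)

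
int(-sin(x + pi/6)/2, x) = cos(x + pi/6)/2 + C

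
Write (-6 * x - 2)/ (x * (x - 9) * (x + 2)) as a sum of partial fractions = 5/(11*(x + 2)) - 56/(99*(x - 9)) + 1/(9*x)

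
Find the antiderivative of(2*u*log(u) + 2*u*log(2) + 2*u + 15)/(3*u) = (2*u + 15)*log(2*u)/3 + C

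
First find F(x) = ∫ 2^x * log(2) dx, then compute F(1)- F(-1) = 3/2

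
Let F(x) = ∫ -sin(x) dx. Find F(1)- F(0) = -1 + cos(1)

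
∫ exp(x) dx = exp(x) + C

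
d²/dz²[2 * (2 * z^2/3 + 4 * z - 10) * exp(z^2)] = 16*z^4*exp(z^2)/3 + 32*z^3*exp(z^2) - 200*z^2*exp(z^2)/3 + 48*z*exp(z^2) - 112*exp(z^2)/3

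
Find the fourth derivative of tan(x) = 24*tan(x)^5 + 40*tan(x)^3 + 16*tan(x)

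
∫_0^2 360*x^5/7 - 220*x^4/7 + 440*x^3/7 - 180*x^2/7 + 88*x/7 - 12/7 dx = 552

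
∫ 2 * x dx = x^2 + C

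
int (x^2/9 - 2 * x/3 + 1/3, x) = x^3/27 - x^2/3 + x/3 + C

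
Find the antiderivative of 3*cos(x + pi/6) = 3*sin(x + pi/6) + C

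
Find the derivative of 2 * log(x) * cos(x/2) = (-x*log(x)*sin(x/2) + 2*cos(x/2))/x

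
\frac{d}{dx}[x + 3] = 1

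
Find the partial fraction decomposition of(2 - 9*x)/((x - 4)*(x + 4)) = -19/(4*(x + 4)) - 17/(4*(x - 4))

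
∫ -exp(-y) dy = exp(-y) + C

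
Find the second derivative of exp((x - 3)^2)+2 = 4*x^2*exp(x^2 - 6*x + 9) - 24*x*exp(x^2 - 6*x + 9) + 38*exp(x^2 - 6*x + 9)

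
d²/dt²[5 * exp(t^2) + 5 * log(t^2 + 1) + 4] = (20*t^6*exp(t^2) + 50*t^4*exp(t^2) + 40*t^2*exp(t^2) - 10*t^2 + 10*exp(t^2) + 10)/(t^4 + 2*t^2 + 1)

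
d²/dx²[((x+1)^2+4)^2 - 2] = 12*x^2 + 24*x + 28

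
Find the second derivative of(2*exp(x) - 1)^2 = 16*exp(2*x) - 4*exp(x)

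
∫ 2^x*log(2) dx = 2^x + C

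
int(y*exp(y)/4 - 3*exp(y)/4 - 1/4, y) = (y - 4)*(exp(y) - 1)/4 + C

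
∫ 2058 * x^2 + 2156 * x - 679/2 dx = 686*x^3 + 1078*x^2 - 679*x/2 + C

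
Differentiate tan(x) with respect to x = cos(x)^(-2)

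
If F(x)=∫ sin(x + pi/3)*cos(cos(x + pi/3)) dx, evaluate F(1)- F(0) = -sin(cos(1 + pi/3)) + sin(1/2)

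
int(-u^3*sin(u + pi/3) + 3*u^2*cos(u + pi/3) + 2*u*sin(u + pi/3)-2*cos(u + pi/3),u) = u*(u^2 - 2)*cos(u + pi/3) + C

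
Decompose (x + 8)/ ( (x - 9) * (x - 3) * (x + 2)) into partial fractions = 6/(55*(x + 2)) - 11/(30*(x - 3)) + 17/(66*(x - 9))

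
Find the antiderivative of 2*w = w^2 + C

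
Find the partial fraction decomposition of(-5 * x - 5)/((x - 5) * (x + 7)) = -5/(2*(x + 7)) - 5/(2*(x - 5))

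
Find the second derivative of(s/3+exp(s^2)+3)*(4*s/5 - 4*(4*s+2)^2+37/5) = -256*s^4*exp(s^2) - 1264*s^3*exp(s^2)/5 - 3372*s^2*exp(s^2)/5 - 1896*s*exp(s^2)/5 - 128*s - 726*exp(s^2)/5 - 6392/15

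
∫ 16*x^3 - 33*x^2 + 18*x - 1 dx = 4*x^4 - 11*x^3 + 9*x^2 - x + C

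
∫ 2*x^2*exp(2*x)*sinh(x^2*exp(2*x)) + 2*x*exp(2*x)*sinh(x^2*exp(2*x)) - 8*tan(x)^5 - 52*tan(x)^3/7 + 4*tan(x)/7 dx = -2*tan(x)^4 + 2*tan(x)^2/7 + cosh(x^2*exp(2*x)) + C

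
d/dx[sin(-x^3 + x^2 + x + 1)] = (-3*x^2 + 2*x + 1)*cos(-x^3 + x^2 + x + 1)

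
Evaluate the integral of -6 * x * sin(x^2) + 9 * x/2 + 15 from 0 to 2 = 3*cos(4) + 36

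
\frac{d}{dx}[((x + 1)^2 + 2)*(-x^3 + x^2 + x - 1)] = -5*x^4 - 4*x^3 + 8*x + 1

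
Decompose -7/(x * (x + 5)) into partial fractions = 7/(5*(x + 5)) - 7/(5*x)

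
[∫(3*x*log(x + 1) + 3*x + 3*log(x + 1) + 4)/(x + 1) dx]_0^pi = (4 + 3*pi)*log(1 + pi)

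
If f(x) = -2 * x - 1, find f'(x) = -2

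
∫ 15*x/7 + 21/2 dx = 15*x^2/14 + 21*x/2 + C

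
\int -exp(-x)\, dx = exp(-x) + C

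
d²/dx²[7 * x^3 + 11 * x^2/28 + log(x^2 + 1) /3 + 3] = (1764*x^5 + 33*x^4 + 3528*x^3 + 38*x^2 + 1764*x + 61)/(42*x^4 + 84*x^2 + 42)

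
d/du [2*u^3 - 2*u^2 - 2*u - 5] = 6*u^2 - 4*u - 2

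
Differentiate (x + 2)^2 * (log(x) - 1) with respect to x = (2*x^2*log(x) - x^2 + 4*x*log(x) + 4)/x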